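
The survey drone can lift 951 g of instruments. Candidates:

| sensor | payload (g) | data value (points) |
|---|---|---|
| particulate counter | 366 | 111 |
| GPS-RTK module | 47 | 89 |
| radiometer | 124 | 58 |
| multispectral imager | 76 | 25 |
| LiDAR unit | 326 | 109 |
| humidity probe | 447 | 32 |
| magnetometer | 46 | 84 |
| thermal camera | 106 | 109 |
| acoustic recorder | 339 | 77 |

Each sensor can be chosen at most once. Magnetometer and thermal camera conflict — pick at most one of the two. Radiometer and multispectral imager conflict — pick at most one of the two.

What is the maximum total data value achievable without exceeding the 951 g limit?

451

Best packing: particulate counter + GPS-RTK module + radiometer + LiDAR unit + magnetometer — 909 g, 451 total.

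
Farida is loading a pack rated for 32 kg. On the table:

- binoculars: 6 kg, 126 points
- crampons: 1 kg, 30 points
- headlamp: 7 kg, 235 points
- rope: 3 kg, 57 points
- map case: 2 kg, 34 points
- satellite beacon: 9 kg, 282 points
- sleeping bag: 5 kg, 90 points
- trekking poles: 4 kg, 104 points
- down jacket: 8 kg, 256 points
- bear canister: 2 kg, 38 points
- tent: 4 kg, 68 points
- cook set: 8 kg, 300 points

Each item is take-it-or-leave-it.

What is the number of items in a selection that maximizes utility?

Optimal total is 1073.
headlamp + satellite beacon + down jacket + cook set hits 1073 at 32 kg.
All optima have 4 items.

4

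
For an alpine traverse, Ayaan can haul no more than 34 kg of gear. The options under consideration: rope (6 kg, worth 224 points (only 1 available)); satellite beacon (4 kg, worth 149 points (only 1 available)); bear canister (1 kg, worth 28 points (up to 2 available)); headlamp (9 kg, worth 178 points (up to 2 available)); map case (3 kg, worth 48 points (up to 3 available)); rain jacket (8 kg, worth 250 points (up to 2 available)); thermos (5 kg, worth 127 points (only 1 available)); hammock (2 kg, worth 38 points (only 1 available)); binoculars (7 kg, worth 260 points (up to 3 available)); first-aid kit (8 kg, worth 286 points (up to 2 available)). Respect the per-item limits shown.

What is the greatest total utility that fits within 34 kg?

1243

Density check — rope 37.33, satellite beacon 37.25, binoculars 37.14 are the best per kg.
A density-first pass picks rope + satellite beacon + 2×bear canister + 3×binoculars — 1209 at 33 kg.
Dropping rope and bear canister frees 7 kg; slotting in first-aid kit (8 kg) lifts the total to 1243 at 34 kg.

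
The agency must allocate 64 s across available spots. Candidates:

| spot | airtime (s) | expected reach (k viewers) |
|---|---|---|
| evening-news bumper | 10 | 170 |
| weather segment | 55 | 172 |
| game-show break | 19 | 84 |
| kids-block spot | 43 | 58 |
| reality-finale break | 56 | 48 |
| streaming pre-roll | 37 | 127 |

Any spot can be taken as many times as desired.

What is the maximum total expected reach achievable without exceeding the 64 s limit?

6×evening-news bumper uses 60 of the 64 s and totals 1020.
No other feasible combination exceeds 1020.

1020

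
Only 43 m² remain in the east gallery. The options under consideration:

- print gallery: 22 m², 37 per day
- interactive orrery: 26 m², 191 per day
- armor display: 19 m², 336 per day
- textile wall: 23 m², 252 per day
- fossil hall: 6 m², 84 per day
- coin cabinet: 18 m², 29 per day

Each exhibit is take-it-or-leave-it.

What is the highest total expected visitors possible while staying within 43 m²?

588

Greedy by ratio would take armor display + fossil hall + coin cabinet: 43 m² used, total 449.
Replace fossil hall and coin cabinet with textile wall: the trade gains 139 net, giving 588 at 42 m².
The spare 1 m² is too small for any remaining exhibit, and no exchange beats 588.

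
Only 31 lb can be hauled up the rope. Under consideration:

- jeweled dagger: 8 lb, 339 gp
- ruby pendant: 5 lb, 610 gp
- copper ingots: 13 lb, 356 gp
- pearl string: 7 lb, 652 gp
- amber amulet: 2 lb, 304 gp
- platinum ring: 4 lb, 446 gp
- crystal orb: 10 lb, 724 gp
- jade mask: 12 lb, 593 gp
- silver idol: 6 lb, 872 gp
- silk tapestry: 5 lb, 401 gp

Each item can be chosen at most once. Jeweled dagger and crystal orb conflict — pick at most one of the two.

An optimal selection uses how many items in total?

Optimal total is 3285.
One optimal bundle: ruby pendant + pearl string + amber amulet + platinum ring + silver idol + silk tapestry (29 lb).
Any selection reaching 3285 contains exactly 6 items.

6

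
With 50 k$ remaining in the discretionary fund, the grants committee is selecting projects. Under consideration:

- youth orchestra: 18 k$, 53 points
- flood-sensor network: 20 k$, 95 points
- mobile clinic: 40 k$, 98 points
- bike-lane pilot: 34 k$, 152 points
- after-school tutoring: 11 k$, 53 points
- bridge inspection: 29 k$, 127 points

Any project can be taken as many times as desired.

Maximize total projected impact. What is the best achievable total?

222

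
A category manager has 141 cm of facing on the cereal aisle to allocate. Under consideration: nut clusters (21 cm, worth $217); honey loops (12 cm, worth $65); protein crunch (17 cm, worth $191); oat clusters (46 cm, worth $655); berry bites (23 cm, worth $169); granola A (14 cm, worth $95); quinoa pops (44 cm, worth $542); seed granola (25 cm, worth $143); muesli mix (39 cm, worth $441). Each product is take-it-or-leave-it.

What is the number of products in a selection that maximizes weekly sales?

The maximum weekly sales within 141 cm is 1703.
For example honey loops + oat clusters + quinoa pops + muesli mix achieves it, using 141 cm.
All optima have 4 products.

4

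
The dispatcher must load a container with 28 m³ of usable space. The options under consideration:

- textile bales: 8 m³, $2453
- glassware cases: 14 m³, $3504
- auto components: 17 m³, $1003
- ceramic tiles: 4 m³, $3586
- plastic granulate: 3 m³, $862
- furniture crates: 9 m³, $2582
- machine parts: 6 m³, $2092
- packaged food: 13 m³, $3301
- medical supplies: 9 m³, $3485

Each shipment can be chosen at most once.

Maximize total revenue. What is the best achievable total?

Ranking by ratio (revenue/m³): ceramic tiles 896.50, medical supplies 387.22, machine parts 348.67, textile bales 306.62.
Greedy by ratio would take textile bales + ceramic tiles + machine parts + medical supplies: 27 m³ used, total 11616.
Replace textile bales with furniture crates: the trade gains 129 net, giving 11745 at 28 m³.
Next best is textile bales + ceramic tiles + machine parts + medical supplies at 11616 (27 m³) — short by 129.

11745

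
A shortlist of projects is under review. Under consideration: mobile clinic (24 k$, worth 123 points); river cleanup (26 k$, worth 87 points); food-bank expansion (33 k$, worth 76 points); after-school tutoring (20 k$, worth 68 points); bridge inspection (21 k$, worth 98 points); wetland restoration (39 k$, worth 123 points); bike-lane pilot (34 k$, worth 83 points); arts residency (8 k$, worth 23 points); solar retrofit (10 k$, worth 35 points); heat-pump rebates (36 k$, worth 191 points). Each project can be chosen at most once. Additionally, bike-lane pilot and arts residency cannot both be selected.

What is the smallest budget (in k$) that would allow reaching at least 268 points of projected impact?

Look for the lowest-budget combination reaching 268.
bridge inspection + heat-pump rebates reaches 289 using 57 k$.
Any bundle with less than 57 k$ falls short of 268.

57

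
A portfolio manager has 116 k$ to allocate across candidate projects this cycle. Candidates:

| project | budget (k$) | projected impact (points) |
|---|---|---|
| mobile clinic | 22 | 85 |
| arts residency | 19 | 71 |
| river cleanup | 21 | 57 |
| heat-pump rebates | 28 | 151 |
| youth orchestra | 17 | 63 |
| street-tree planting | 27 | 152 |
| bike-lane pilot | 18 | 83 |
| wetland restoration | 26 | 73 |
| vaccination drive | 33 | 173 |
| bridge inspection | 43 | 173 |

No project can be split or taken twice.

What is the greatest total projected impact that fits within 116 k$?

A density-first pass picks heat-pump rebates + street-tree planting + bike-lane pilot + vaccination drive — 559 at 106 k$.
Dropping bike-lane pilot frees 18 k$; slotting in mobile clinic (22 k$) lifts the total to 561 at 110 k$.

561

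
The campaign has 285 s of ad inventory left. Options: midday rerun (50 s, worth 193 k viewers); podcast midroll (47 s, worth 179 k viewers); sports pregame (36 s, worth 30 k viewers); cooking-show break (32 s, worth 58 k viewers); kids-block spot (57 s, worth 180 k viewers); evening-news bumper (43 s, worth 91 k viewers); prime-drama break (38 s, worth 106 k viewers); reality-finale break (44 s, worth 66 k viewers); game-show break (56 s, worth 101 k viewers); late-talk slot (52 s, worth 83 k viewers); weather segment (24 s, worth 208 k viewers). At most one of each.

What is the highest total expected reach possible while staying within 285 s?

967

Ranking by ratio (expected reach/s): weather segment 8.67, midday rerun 3.86, podcast midroll 3.81.
The ratio heuristic lands on midday rerun + podcast midroll + kids-block spot + evening-news bumper + prime-drama break + weather segment (957) but leaves 26 s idle.
The 43 s tied up in evening-news bumper is better spent on game-show break — total rises to 967 (272 s).
That's the maximum — no swap from here does better than 967.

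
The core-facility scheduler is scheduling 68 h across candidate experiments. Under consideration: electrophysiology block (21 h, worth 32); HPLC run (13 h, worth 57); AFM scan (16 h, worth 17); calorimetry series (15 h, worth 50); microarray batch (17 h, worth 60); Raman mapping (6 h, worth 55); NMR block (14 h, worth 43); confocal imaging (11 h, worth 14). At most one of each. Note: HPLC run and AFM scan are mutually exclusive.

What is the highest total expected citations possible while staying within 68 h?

Best packing: HPLC run + calorimetry series + microarray batch + Raman mapping + NMR block — 65 h, 265 total.

265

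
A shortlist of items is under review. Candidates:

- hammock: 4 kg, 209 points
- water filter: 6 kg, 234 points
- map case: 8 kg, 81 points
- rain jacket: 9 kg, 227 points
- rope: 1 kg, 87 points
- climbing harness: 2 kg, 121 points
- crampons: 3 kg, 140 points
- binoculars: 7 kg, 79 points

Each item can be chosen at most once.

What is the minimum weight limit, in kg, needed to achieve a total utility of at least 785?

16

Minimise kg subject to total utility ≥ 785.
Taking hammock + water filter + rope + climbing harness + crampons gives 791 (≥ 785) for 16 kg.
Any bundle with less than 16 kg falls short of 785.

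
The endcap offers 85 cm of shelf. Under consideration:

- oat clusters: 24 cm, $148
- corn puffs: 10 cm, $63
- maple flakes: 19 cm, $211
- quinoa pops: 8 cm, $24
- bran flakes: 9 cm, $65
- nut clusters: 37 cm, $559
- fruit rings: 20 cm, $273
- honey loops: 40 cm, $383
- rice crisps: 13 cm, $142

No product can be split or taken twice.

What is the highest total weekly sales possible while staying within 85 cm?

1108

Taking maple flakes + bran flakes + nut clusters + fruit rings: 85 cm used, 1108 in weekly sales.
Runner-up maple flakes + quinoa pops + nut clusters + fruit rings tops out at 1067.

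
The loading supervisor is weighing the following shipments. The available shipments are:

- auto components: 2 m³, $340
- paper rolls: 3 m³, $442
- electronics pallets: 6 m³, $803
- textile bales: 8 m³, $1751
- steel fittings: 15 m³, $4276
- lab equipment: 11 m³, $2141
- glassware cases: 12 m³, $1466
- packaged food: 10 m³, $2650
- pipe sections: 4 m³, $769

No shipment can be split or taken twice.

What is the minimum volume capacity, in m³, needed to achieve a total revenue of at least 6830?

25

Look for the lowest-volume combination reaching 6830.
Taking steel fittings + packaged food gives 6926 (≥ 6830) for 25 m³.
Any bundle with less than 25 m³ falls short of 6830.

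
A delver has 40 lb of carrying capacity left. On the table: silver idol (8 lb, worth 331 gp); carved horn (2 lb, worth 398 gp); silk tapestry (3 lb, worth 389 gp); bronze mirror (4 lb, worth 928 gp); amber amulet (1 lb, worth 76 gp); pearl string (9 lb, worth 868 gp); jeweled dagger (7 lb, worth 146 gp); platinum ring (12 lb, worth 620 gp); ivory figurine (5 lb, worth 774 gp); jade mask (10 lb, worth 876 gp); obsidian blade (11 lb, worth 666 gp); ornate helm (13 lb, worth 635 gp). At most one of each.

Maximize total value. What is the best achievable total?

Greedy by ratio would take carved horn + silk tapestry + bronze mirror + amber amulet + pearl string + ivory figurine + jade mask: 34 lb used, total 4309.
Dropping amber amulet frees 1 lb; slotting in jeweled dagger (7 lb) lifts the total to 4379 at 40 lb.
Runner-up carved horn + silk tapestry + bronze mirror + amber amulet + pearl string + ivory figurine + jade mask tops out at 4309.

4379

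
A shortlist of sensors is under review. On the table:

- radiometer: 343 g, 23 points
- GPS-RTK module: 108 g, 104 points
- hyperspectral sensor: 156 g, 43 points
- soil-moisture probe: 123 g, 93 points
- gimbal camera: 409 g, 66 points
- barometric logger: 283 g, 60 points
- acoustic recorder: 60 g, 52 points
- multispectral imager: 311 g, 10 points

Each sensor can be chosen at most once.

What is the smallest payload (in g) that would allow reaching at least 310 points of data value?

Look for the lowest-payload combination reaching 310.
Taking GPS-RTK module + soil-moisture probe + gimbal camera + acoustic recorder gives 315 (≥ 310) for 700 g.
Below 700 g the best achievable stays under 310.

700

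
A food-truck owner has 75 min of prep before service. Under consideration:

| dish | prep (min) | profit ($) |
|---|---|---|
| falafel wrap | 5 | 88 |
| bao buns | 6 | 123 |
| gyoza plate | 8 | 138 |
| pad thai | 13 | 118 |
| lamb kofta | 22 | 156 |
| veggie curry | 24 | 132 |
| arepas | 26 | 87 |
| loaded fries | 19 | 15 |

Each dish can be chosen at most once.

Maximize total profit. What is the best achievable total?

A density-first pass picks falafel wrap + bao buns + gyoza plate + pad thai + lamb kofta + loaded fries — 638 at 73 min.
The 24 min tied up in falafel wrap and loaded fries is better spent on veggie curry — total rises to 667 (73 min).
Nothing else within 75 min beats 667.

667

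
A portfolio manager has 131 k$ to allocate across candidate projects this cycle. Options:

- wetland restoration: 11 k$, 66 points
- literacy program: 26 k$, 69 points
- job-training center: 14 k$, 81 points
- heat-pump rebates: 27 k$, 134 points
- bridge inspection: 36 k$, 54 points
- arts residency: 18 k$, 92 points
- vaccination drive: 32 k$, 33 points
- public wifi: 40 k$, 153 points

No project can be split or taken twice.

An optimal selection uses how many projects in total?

Best achievable projected impact is 529.
literacy program + job-training center + heat-pump rebates + arts residency + public wifi hits 529 at 125 k$.
All optima have 5 projects.

5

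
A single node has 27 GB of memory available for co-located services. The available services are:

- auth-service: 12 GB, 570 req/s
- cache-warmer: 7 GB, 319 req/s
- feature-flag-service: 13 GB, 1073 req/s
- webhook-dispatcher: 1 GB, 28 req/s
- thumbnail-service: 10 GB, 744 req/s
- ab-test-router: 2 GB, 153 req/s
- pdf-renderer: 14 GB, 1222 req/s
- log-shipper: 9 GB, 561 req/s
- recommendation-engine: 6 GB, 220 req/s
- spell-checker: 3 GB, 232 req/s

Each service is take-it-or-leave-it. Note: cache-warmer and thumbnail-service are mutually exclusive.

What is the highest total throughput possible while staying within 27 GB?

Feature-flag-service + pdf-renderer uses 27 of the 27 GB and totals 2295.

2295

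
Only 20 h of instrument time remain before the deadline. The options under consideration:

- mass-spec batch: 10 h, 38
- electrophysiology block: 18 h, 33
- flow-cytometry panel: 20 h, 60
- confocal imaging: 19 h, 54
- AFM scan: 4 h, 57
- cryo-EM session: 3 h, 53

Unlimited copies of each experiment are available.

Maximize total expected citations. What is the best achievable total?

326

The ratio heuristic lands on 6×cryo-EM session (318) but leaves 2 h idle.
The 6 h tied up in 2×cryo-EM session is better spent on 2×AFM scan — total rises to 326 (20 h).
That's the maximum — no swap from here does better than 326.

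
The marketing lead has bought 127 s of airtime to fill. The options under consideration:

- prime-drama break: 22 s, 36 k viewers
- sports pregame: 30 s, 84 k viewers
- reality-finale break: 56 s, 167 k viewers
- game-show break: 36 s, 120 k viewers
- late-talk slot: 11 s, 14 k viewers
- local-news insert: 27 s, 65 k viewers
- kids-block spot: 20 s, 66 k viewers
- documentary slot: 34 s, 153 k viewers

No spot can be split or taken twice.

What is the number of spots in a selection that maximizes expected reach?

3

The maximum expected reach within 127 s is 440.
For example reality-finale break + game-show break + documentary slot achieves it, using 126 s.
Any selection reaching 440 contains exactly 3 spots.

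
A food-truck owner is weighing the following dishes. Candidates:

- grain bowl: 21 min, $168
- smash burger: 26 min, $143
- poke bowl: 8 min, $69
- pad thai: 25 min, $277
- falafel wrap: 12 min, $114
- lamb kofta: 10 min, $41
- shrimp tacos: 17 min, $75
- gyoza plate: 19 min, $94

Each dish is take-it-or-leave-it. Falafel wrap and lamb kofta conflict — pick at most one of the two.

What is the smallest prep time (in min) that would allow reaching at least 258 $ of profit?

Need the lightest bundle worth ≥ 258.
Taking pad thai gives 277 (≥ 258) for 25 min.
No combination under 25 min hits 258.

25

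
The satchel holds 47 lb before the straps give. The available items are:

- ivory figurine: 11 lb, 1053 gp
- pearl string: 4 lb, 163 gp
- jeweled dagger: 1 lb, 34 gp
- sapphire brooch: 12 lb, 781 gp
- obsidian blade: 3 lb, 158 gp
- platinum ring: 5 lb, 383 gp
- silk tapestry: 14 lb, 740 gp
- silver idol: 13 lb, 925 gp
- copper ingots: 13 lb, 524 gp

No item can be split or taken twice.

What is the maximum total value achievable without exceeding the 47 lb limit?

Ranking by ratio (value/lb): ivory figurine 95.73, platinum ring 76.60, silver idol 71.15.
A density-first pass picks ivory figurine + jeweled dagger + sapphire brooch + obsidian blade + platinum ring + silver idol — 3334 at 45 lb.
Replace obsidian blade with pearl string: the trade gains 5 net, giving 3339 at 46 lb.
Every other selection either busts 47 lb or fails to beat 3339.

3339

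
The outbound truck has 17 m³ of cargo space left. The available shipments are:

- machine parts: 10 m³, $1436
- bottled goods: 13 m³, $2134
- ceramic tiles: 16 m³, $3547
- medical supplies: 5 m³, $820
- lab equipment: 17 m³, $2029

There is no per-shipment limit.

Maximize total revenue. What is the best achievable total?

3547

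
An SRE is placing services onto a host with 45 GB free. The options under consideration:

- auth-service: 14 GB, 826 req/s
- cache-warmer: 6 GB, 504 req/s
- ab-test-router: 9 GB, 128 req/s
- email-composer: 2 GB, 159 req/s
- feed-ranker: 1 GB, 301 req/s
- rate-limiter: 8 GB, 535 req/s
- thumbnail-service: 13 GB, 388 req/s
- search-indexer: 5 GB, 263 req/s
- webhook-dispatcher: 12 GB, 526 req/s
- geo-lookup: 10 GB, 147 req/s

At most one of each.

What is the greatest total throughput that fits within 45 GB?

2851

Greedy by ratio would take auth-service + cache-warmer + ab-test-router + email-composer + feed-ranker + rate-limiter + search-indexer: 45 GB used, total 2716.
Dropping ab-test-router and search-indexer frees 14 GB; slotting in webhook-dispatcher (12 GB) lifts the total to 2851 at 43 GB.
That's the maximum — no swap from here does better than 2851.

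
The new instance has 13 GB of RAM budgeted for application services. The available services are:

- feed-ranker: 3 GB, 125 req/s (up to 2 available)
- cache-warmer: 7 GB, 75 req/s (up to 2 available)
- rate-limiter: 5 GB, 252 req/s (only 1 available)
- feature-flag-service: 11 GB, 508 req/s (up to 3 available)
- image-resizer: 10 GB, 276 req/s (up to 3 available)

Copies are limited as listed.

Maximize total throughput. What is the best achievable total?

508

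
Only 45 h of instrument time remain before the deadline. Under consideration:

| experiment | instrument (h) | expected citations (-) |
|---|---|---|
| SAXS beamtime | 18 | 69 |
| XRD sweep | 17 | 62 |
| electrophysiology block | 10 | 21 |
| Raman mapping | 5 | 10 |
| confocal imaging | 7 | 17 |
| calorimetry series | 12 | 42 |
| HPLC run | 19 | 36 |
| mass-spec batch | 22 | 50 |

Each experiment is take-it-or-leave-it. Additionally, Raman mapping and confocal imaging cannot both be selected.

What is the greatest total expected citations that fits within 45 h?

152

Taking the top-ratio experiments first gives SAXS beamtime + XRD sweep + confocal imaging for 148 (42 h).
Replace confocal imaging with electrophysiology block: the trade gains 4 net, giving 152 at 45 h.
Next best is SAXS beamtime + XRD sweep + confocal imaging at 148 (42 h) — short by 4.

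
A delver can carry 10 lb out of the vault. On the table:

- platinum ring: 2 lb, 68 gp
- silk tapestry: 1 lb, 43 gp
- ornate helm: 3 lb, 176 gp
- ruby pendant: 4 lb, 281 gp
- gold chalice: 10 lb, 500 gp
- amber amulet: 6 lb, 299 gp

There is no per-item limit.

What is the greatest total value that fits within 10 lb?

Ranking by ratio (value/lb): ruby pendant 70.25, ornate helm 58.67, gold chalice 50.00.
Best packing: 2×silk tapestry + 2×ruby pendant — 10 lb, 648 total.
Nothing else within 10 lb beats 648.

648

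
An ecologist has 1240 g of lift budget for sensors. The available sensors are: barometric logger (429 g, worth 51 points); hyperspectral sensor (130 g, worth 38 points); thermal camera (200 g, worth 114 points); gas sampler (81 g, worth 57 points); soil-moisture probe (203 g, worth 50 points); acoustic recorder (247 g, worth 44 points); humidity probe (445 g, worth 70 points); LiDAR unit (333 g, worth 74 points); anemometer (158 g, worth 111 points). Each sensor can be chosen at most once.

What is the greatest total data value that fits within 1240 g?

450

Taking the top-ratio sensors first gives hyperspectral sensor + thermal camera + gas sampler + soil-moisture probe + LiDAR unit + anemometer for 444 (1105 g).
Dropping hyperspectral sensor frees 130 g; slotting in acoustic recorder (247 g) lifts the total to 450 at 1222 g.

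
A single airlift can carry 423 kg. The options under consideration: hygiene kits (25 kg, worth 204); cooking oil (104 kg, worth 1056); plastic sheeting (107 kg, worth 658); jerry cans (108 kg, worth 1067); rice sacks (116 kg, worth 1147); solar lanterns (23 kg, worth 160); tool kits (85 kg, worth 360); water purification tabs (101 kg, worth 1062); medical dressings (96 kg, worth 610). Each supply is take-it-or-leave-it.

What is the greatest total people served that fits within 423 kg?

3886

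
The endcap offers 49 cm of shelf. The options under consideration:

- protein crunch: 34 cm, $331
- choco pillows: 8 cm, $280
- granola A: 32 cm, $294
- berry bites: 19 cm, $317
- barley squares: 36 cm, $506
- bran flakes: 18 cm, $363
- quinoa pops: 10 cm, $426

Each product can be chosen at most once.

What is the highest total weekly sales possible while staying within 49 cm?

Filling by ratio: choco pillows + bran flakes + quinoa pops for 1069, with 13 cm left unused.
The 8 cm tied up in choco pillows is better spent on berry bites — total rises to 1106 (47 cm).
The closest alternative, choco pillows + bran flakes + quinoa pops, reaches only 1069.

1106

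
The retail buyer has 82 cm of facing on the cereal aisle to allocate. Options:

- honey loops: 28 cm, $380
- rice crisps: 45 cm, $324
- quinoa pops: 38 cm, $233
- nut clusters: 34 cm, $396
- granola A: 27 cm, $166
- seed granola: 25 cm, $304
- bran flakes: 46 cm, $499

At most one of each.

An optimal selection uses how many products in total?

2

The maximum weekly sales within 82 cm is 895.
For example nut clusters + bran flakes achieves it, using 80 cm.
Every optimal selection uses 2 products.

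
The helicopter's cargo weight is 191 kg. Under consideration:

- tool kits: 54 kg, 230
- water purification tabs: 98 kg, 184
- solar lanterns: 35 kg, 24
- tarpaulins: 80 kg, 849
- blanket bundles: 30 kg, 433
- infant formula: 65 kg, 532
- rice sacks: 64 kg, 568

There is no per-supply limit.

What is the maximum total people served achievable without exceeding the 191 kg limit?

2598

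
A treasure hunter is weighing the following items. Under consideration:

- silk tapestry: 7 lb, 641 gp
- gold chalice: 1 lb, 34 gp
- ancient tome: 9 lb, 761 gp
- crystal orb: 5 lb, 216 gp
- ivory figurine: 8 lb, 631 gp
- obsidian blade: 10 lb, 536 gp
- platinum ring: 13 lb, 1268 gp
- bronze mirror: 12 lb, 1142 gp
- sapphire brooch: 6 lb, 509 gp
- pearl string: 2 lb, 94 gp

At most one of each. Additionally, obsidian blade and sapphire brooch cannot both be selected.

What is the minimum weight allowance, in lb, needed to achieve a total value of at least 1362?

Look for the lowest-weight combination reaching 1362.
platinum ring + pearl string reaches 1362 using 15 lb.
No combination under 15 lb hits 1362.

15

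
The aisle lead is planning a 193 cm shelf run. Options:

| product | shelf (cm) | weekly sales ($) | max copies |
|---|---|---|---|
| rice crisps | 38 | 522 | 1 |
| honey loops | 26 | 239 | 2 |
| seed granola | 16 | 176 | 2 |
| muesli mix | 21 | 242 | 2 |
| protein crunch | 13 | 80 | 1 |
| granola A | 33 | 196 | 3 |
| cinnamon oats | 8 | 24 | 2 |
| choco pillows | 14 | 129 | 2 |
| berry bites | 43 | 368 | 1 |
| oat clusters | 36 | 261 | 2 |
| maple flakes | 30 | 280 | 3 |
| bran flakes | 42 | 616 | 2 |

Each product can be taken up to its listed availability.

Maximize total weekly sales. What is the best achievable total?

2496

By weekly sales per cm: bran flakes 14.67, rice crisps 13.74, muesli mix 11.52 lead.
Taking the top-ratio products first gives rice crisps + seed granola + 2×muesli mix + protein crunch + 2×bran flakes for 2494 (193 cm).
The 29 cm tied up in seed granola and protein crunch is better spent on 2×choco pillows — total rises to 2496 (192 cm).
The spare 1 cm is too small for any remaining product, and no exchange beats 2496.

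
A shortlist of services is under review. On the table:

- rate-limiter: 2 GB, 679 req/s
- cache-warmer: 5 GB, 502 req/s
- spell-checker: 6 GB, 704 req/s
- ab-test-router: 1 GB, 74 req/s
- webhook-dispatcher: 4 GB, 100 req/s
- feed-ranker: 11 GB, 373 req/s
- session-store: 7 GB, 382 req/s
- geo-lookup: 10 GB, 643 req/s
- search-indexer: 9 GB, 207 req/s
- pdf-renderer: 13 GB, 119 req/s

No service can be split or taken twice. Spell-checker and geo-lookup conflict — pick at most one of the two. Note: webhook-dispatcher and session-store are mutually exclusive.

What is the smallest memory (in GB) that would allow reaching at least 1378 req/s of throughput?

Minimise GB subject to total throughput ≥ 1378.
rate-limiter + spell-checker: 1383 throughput at 8 GB.
Below 8 GB the best achievable stays under 1378.

8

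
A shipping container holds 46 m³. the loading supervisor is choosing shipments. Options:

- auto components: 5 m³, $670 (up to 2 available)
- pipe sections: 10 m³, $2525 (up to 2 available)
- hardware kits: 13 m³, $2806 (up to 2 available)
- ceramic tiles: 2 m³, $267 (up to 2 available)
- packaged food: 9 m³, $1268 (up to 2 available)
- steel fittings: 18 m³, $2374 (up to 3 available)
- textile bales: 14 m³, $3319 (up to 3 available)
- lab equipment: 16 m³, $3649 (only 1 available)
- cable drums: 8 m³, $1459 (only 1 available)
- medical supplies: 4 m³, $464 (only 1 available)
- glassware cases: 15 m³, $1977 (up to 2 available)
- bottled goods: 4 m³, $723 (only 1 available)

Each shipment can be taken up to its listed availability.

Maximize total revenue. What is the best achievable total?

10680

Greedy by ratio would take 2×pipe sections + textile bales + cable drums + bottled goods: 46 m³ used, total 10551.
The 28 m³ tied up in 2×pipe sections and cable drums is better spent on 2×textile bales — total rises to 10680 (46 m³).
That's the maximum — no swap from here does better than 10680.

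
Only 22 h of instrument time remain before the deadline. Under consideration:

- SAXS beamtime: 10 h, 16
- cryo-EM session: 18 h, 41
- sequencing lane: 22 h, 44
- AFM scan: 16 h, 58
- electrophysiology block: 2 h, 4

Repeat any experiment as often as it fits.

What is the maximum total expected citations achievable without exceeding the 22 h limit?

70

Best packing: AFM scan + 3×electrophysiology block — 22 h, 70 total.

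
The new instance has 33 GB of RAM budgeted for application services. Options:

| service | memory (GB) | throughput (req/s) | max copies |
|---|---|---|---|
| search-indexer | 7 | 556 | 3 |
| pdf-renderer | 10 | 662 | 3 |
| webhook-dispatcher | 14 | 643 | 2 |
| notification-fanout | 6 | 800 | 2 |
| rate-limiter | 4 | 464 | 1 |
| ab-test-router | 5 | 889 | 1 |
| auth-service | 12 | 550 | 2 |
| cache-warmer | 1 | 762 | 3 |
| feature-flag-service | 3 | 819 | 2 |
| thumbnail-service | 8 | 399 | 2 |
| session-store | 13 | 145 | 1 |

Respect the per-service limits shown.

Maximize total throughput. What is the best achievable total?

6969

Filling by ratio: 2×notification-fanout + rate-limiter + ab-test-router + 3×cache-warmer + 2×feature-flag-service for 6877, with 3 GB left unused.
Dropping rate-limiter frees 4 GB; slotting in search-indexer (7 GB) lifts the total to 6969 at 33 GB.
That's the maximum — no swap from here does better than 6969.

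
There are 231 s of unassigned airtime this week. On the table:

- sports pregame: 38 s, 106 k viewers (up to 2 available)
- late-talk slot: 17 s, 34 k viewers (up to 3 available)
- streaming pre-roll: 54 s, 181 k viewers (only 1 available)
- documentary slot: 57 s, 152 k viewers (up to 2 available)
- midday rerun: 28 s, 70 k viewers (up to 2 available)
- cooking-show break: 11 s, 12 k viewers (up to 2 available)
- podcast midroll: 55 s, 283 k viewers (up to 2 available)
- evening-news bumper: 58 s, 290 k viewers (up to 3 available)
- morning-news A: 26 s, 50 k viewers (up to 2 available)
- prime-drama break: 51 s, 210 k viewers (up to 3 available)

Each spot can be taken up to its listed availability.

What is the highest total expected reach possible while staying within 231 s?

1153

A density-first pass picks 2×podcast midroll + 2×evening-news bumper — 1146 at 226 s.
Dropping podcast midroll frees 55 s; slotting in evening-news bumper (58 s) lifts the total to 1153 at 229 s.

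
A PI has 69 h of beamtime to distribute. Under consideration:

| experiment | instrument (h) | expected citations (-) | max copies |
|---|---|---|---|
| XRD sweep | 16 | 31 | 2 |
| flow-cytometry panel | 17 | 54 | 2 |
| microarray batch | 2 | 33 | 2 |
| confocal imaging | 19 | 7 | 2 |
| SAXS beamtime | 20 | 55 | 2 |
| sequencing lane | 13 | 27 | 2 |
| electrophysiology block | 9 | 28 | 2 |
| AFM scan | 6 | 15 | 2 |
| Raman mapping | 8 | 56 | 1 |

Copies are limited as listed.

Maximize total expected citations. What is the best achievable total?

Density check — microarray batch 16.50, Raman mapping 7.00, flow-cytometry panel 3.18, electrophysiology block 3.11 are the best per h.
The ratio heuristic lands on 2×flow-cytometry panel + 2×microarray batch + 2×electrophysiology block + Raman mapping (286) but leaves 5 h idle.
Dropping electrophysiology block frees 9 h; slotting in 2×AFM scan (12 h) lifts the total to 288 at 67 h.
That's the maximum — no swap from here does better than 288.

288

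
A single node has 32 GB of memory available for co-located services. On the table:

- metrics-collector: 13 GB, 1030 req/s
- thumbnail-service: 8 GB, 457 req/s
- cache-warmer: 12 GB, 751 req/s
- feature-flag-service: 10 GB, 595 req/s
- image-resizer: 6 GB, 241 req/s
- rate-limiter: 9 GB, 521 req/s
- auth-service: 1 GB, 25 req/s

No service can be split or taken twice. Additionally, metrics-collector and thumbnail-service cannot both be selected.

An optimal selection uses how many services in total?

3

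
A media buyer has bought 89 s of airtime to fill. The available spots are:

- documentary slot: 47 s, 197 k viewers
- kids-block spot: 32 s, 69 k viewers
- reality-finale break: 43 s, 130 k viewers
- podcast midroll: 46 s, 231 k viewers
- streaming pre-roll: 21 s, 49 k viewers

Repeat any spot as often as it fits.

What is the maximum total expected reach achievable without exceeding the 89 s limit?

Best packing: reality-finale break + podcast midroll — 89 s, 361 total.
Nothing else within 89 s beats 361.

361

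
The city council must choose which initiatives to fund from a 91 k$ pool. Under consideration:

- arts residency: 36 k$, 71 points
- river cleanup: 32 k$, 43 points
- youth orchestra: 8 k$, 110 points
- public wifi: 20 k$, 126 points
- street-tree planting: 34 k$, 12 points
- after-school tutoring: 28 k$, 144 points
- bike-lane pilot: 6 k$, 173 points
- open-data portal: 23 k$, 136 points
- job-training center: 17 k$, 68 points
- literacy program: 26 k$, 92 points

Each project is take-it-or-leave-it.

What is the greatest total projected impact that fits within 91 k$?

Youth orchestra + public wifi + after-school tutoring + bike-lane pilot + open-data portal uses 85 of the 91 k$ and totals 689.

689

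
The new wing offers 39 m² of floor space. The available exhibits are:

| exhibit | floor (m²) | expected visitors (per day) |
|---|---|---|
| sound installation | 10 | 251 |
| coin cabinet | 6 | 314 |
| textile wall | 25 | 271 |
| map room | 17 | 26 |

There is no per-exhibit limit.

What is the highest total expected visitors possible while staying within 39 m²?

1884

The ratio ordering already packs tightly: 6×coin cabinet, 36 m², 1884.
That's the maximum — no swap from here does better than 1884.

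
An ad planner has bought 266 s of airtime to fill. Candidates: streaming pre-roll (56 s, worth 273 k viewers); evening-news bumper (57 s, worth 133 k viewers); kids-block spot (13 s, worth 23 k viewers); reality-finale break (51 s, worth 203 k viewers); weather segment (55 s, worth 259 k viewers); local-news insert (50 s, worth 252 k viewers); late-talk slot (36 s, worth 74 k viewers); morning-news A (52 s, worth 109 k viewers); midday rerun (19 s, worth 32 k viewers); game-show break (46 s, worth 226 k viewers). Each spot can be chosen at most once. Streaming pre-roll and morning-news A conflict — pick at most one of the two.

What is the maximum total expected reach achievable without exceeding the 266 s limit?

1213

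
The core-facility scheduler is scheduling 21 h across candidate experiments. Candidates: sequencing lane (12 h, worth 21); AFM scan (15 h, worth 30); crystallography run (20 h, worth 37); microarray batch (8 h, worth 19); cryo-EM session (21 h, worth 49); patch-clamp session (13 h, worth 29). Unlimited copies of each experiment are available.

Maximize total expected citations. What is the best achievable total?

49

The ratio heuristic lands on 2×microarray batch (38) but leaves 5 h idle.
Replace 2×microarray batch with cryo-EM session: the trade gains 11 net, giving 49 at 21 h.
Every other selection either busts 21 h or fails to beat 49.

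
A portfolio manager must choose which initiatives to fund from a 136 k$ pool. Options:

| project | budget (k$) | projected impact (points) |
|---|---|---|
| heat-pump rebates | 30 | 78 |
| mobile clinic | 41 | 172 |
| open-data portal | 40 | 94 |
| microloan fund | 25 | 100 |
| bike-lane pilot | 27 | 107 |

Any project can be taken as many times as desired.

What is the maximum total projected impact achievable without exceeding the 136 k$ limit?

558

Density check — mobile clinic 4.20, microloan fund 4.00, bike-lane pilot 3.96, heat-pump rebates 2.60 are the best per k$.
Filling by ratio: 3×mobile clinic for 516, with 13 k$ left unused.
Dropping mobile clinic frees 41 k$; slotting in 2×bike-lane pilot (54 k$) lifts the total to 558 at 136 k$.
That's the maximum — no swap from here does better than 558.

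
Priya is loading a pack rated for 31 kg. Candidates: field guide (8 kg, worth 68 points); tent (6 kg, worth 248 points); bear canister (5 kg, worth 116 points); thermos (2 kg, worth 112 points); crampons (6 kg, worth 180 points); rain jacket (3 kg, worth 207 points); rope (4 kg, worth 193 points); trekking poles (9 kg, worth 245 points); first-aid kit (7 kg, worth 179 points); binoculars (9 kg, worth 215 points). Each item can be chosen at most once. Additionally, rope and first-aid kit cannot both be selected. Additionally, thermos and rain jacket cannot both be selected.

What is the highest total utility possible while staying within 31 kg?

1108

Ranking by ratio (utility/kg): rain jacket 69.00, thermos 56.00, rope 48.25, tent 41.33.
Taking tent + rain jacket + rope + trekking poles + binoculars: 31 kg used, 1108 in utility.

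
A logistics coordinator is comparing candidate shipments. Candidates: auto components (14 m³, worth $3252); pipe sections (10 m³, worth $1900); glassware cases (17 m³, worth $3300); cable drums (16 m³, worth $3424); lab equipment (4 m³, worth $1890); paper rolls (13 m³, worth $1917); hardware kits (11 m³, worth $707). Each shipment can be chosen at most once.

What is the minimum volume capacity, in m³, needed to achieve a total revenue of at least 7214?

Look for the lowest-volume combination reaching 7214.
pipe sections + cable drums + lab equipment reaches 7214 using 30 m³.
Below 30 m³ the best achievable stays under 7214.

30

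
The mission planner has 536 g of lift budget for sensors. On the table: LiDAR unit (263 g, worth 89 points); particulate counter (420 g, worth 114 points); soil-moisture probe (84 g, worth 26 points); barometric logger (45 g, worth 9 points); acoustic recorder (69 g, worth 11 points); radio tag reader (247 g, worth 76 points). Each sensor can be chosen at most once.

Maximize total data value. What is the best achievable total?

Taking the top-ratio sensors first gives LiDAR unit + soil-moisture probe + barometric logger + acoustic recorder for 135 (461 g).
The 198 g tied up in soil-moisture probe and barometric logger and acoustic recorder is better spent on radio tag reader — total rises to 165 (510 g).

165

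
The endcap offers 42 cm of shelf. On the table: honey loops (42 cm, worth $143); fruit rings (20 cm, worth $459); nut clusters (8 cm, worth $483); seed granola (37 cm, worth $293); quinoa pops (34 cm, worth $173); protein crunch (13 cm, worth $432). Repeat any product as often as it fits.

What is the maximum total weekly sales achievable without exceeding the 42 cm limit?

2415

5×nut clusters uses 40 of the 42 cm and totals 2415.
The spare 2 cm is too small for any remaining product, and no exchange beats 2415.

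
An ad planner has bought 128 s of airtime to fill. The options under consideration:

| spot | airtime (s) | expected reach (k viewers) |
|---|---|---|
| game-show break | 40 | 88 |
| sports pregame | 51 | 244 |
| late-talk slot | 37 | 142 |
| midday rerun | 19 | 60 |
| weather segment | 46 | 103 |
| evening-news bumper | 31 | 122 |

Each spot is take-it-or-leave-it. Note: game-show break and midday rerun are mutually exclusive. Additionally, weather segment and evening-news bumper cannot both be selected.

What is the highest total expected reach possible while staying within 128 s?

508

Ranking by ratio (expected reach/s): sports pregame 4.78, evening-news bumper 3.94, late-talk slot 3.84, midday rerun 3.16.
Sports pregame + late-talk slot + evening-news bumper uses 119 of the 128 s and totals 508.
Runner-up game-show break + sports pregame + late-talk slot tops out at 474.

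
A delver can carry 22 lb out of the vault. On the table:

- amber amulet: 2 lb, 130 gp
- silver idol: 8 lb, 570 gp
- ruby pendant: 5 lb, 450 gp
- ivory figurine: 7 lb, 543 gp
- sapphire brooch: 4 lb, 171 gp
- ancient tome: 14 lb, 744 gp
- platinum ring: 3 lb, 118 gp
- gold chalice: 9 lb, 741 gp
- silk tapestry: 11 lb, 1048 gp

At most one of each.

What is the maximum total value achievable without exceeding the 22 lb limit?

1919

Density check — silk tapestry 95.27, ruby pendant 90.00, gold chalice 82.33, ivory figurine 77.57 are the best per lb.
A density-first pass picks amber amulet + ruby pendant + sapphire brooch + silk tapestry — 1799 at 22 lb.
Replace ruby pendant and sapphire brooch with gold chalice: the trade gains 120 net, giving 1919 at 22 lb.
Runner-up amber amulet + ruby pendant + sapphire brooch + silk tapestry tops out at 1799.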